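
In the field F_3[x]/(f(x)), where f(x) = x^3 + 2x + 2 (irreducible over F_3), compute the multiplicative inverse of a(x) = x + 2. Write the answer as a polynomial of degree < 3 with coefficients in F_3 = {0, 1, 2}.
a(x)^(-1) ≡ x^2 + x (mod f(x))

Since f is irreducible over F_3, F_3[x]/(f) is a field and a(x) ≠ 0 has an inverse. Apply the extended Euclidean algorithm to f(x) and a(x) in F_3[x]: f(x) = (x^2 + x)·a(x) + (2). The last nonzero remainder is the constant 2 = gcd(f, a) in F_3. Back-substituting through the division chain expresses 2 = s(x)·a(x) + t(x)·f(x) with s(x) ≡ 2x^2 + 2x (mod f), so (2x^2 + 2x)·a(x) ≡ 2 (mod f). Multiplying by 2^(-1) ≡ 2 in F_3 gives a(x)^(-1) ≡ 2·(2x^2 + 2x) ≡ x^2 + x (mod f). Check: (x + 2)·(x^2 + x) = x^3 + 2x ≡ 1 (mod x^3 + 2x + 2).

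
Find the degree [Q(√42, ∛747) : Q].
[Q(√42, ∛747) : Q] = 6

Let L = Q(√42, ∛747). Since Q(√42) ⊂ L and [Q(√42):Q] = 2, the tower law gives 2 | [L:Q]. Likewise Q(∛747) ⊂ L with [Q(∛747):Q] = 3 (because 747 is not a perfect cube), so 3 | [L:Q]. As gcd(2,3) = 1, [L:Q] is divisible by 6. Conversely L is generated over Q by √42 and ∛747, so [L:Q] ≤ 2·3 = 6. Therefore [Q(√42, ∛747) : Q] = 6.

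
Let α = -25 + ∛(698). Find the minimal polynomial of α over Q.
m_α(x) = x^3 + 75x^2 + 1875x + 14927

Set β = α + 25 = ∛(698), so β^3 = 698. Then (α + 25)^3 - 698 = 0, i.e. α is a root of g(x) = (x + 25)^3 - 698 = x^3 + 75x^2 + 1875x + 14927. Since g(x) = h(x + 25) where h(x) = x^3 - 698, and h is irreducible over Q (because 698 is not a perfect cube, so h has no rational root, and a monic cubic with no rational root is irreducible), g is also irreducible (irreducibility is preserved under the substitution x → x + 25). Hence m_α(x) = x^3 + 75x^2 + 1875x + 14927.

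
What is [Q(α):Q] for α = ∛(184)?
[Q(α):Q] = 3

The minimal polynomial of α is x^3 - 184, irreducible over Q since 184 is not a perfect cube (so x^3 - 184 has no rational root). Hence [Q(α):Q] = deg(m_α) = 3.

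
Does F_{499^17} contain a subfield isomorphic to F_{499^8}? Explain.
No: F_{499^8} is not a subfield of F_{499^17}

F_{p^m} embeds in F_{p^n} iff m | n. Here 8 ∤ 17 (since 17 = 2·8 + 1 with remainder 1 ≠ 0), so F_{499^8} is not a subfield of F_{499^17}. Equivalently: if it were, the tower law would give 8 = [F_{499^8}:F_499] dividing [F_{499^17}:F_499] = 17, contradiction.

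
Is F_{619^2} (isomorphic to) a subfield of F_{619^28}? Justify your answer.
Yes: F_{619^2} is a subfield of F_{619^28}

F_{p^m} embeds in F_{p^n} iff m | n (since F_{p^n} is the splitting field of x^(p^n) - x, and F_{p^m} ⊂ F_{p^n} forces p^n to be a power of p^m, i.e. m | n; conversely if m | n then every root of x^(p^m) - x is a root of x^(p^n) - x). Here 2 | 28 (since 28 = 14·2), so F_{619^2} is a subfield of F_{619^28}, and [F_{619^28} : F_{619^2}] = 28/2 = 14.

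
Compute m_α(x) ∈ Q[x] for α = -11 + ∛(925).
m_α(x) = x^3 + 33x^2 + 363x + 406

Set β = α + 11 = ∛(925), so β^3 = 925. Then (α + 11)^3 - 925 = 0, i.e. α is a root of g(x) = (x + 11)^3 - 925 = x^3 + 33x^2 + 363x + 406. Since g(x) = h(x + 11) where h(x) = x^3 - 925, and h is irreducible over Q (because 925 is not a perfect cube, so h has no rational root, and a monic cubic with no rational root is irreducible), g is also irreducible (irreducibility is preserved under the substitution x → x + 11). Hence m_α(x) = x^3 + 33x^2 + 363x + 406.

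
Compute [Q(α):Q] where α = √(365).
[Q(α):Q] = 2

[Q(α):Q] equals the degree of the minimal polynomial of α. Here α^2 = 365 and x^2 - 365 is irreducible (d = 365 is squarefree, ≠ 1, hence not a square), so deg(m_α) = 2. Thus [Q(α):Q] = 2.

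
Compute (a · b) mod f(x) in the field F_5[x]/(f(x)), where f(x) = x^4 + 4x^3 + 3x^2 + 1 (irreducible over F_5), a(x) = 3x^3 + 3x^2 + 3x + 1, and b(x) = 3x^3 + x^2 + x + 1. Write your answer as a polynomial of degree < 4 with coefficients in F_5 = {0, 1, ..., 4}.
a · b ≡ 3x^3 + x^2 + 3x + 2 (mod f(x))

Multiply in F_5[x]: a(x)·b(x) = (3x^3 + 3x^2 + 3x + 1)·(3x^3 + x^2 + x + 1) = 4x^6 + 2x^5 + 2x^3 + 2x^2 + 4x + 1. This has degree ≥ 4, so divide by f(x) over F_5: 4x^6 + 2x^5 + 2x^3 + 2x^2 + 4x + 1 = (4x^2 + x + 4)·(x^4 + 4x^3 + 3x^2 + 1) + (3x^3 + x^2 + 3x + 2). Hence a·b ≡ 3x^3 + x^2 + 3x + 2 (mod f). (F_5[x]/(f) is a field with 5^4 = 625 elements since f is irreducible of degree 4.)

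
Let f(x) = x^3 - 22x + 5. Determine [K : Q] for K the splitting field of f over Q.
[K : Q] = 6

By the rational root test, any rational root of the monic integer polynomial f(x) = x^3 - 22x + 5 must be an integer dividing the constant term 5, i.e. one of ±{1, 5}. Evaluating: f(1) = -16, f(-1) = 26, f(5) = 20, f(-5) = -10; none is 0, so f has no rational root and is therefore irreducible over Q (a cubic with no linear factor over a field is irreducible). For an irreducible cubic, the Galois group is A_3 or S_3 according as the discriminant disc(f) = -4a^3 - 27b^2 = -4·(-22)^3 - 27·(5)^2 = 41917 is or is not a square in Q. Here disc(f) = 41917 is not a perfect square in Q, so the Galois group of f over Q is not contained in A_3 and must be all of S_3. The splitting field has degree |S_3| = 6 over Q, so [K : Q] = 6.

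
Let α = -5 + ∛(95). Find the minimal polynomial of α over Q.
m_α(x) = x^3 + 15x^2 + 75x + 30

Set β = α + 5 = ∛(95), so β^3 = 95. Then (α + 5)^3 - 95 = 0, i.e. α is a root of g(x) = (x + 5)^3 - 95 = x^3 + 15x^2 + 75x + 30. Since g(x) = h(x + 5) where h(x) = x^3 - 95, and h is irreducible over Q (because 95 is not a perfect cube, so h has no rational root, and a monic cubic with no rational root is irreducible), g is also irreducible (irreducibility is preserved under the substitution x → x + 5). Hence m_α(x) = x^3 + 15x^2 + 75x + 30.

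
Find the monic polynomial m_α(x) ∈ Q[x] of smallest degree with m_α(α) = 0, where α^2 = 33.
m_α(x) = x^2 - 33

α satisfies α^2 - 33 = 0, so x^2 - 33 annihilates α. Since d = 33 is squarefree and ≠ 1, it is not a perfect square in Q, so x^2 - 33 has no rational root and is therefore irreducible over Q (a degree-2 polynomial over a field is irreducible iff it has no root). Hence m_α(x) = x^2 - 33.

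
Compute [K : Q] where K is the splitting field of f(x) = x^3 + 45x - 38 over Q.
[K : Q] = 6

By the rational root test, any rational root of the monic integer polynomial f(x) = x^3 + 45x - 38 must be an integer dividing the constant term -38, i.e. one of ±{1, 2, 19, 38}. Evaluating: f(1) = 8, f(-1) = -84, f(2) = 60, f(-2) = -136, f(19) = 7676, f(-19) = -7752, f(38) = 56544, f(-38) = -56620; none is 0, so f has no rational root and is therefore irreducible over Q (a cubic with no linear factor over a field is irreducible). For an irreducible cubic, the Galois group is A_3 or S_3 according as the discriminant disc(f) = -4a^3 - 27b^2 = -4·(45)^3 - 27·(-38)^2 = -403488 is or is not a square in Q. Here disc(f) = -403488 is not a perfect square in Q, so the Galois group of f over Q is not contained in A_3 and must be all of S_3. The splitting field has degree |S_3| = 6 over Q, so [K : Q] = 6.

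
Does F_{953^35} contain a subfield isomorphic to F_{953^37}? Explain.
No: F_{953^37} is not a subfield of F_{953^35}

F_{p^m} embeds in F_{p^n} iff m | n. Here 37 ∤ 35 (since 35 = 0·37 + 35 with remainder 35 ≠ 0), so F_{953^37} is not a subfield of F_{953^35}. Equivalently: if it were, the tower law would give 37 = [F_{953^37}:F_953] dividing [F_{953^35}:F_953] = 35, contradiction.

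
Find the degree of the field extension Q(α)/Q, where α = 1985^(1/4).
[Q(α):Q] = 4

α is a root of x^4 - 1985. By Eisenstein's criterion at the prime p = 5 (which divides the constant term 1985 but p^2 = 25 does not, since 1985 is squarefree), x^4 - 1985 is irreducible over Q. Hence [Q(α):Q] = 4.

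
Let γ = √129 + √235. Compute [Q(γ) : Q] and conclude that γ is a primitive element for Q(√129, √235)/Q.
[Q(γ) : Q] = 4 (equivalently, Q(γ) = Q(√129, √235))

Obviously Q(γ) ⊆ Q(√129, √235), and [Q(√129, √235):Q] = 4 (since 129, 235 are distinct squarefree integers > 1 with 30315 not a perfect square). To show equality we compute the minimal polynomial of γ. From γ = √129 + √235: γ^2 = 129 + 2√(30315) + 235 = 364 + 2√(30315), so γ^2 - 364 = 2√(30315); squaring, (γ^2 - 364)^2 = 4·30315, i.e. γ^4 - 728γ^2 + 132496 - 121260 = 0, i.e. γ^4 - 728γ^2 + 11236 = 0. So γ is a root of x^4 - 728x^2 + 11236. This polynomial is irreducible over Q: it has no rational root (each ±√129 ± √235 is irrational), and any factorization into two quadratics over Q would force √(30315) ∈ Q (pairing opposite roots) or √129, √235 ∈ Q (other pairings), all impossible. Hence [Q(γ):Q] = 4 = [Q(√129, √235):Q], so Q(γ) = Q(√129, √235).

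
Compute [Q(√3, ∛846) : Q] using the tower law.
[Q(√3, ∛846) : Q] = 6

Let L = Q(√3, ∛846). Since Q(√3) ⊂ L and [Q(√3):Q] = 2, the tower law gives 2 | [L:Q]. Likewise Q(∛846) ⊂ L with [Q(∛846):Q] = 3 (because 846 is not a perfect cube), so 3 | [L:Q]. As gcd(2,3) = 1, [L:Q] is divisible by 6. Conversely L is generated over Q by √3 and ∛846, so [L:Q] ≤ 2·3 = 6. Therefore [Q(√3, ∛846) : Q] = 6.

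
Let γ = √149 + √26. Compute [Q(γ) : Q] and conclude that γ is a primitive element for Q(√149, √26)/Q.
[Q(γ) : Q] = 4 (equivalently, Q(γ) = Q(√149, √26))

Obviously Q(γ) ⊆ Q(√149, √26), and [Q(√149, √26):Q] = 4 (since 149, 26 are distinct squarefree integers > 1 with 3874 not a perfect square). To show equality we compute the minimal polynomial of γ. From γ = √149 + √26: γ^2 = 149 + 2√(3874) + 26 = 175 + 2√(3874), so γ^2 - 175 = 2√(3874); squaring, (γ^2 - 175)^2 = 4·3874, i.e. γ^4 - 350γ^2 + 30625 - 15496 = 0, i.e. γ^4 - 350γ^2 + 15129 = 0. So γ is a root of x^4 - 350x^2 + 15129. This polynomial is irreducible over Q: it has no rational root (each ±√149 ± √26 is irrational), and any factorization into two quadratics over Q would force √(3874) ∈ Q (pairing opposite roots) or √149, √26 ∈ Q (other pairings), all impossible. Hence [Q(γ):Q] = 4 = [Q(√149, √26):Q], so Q(γ) = Q(√149, √26).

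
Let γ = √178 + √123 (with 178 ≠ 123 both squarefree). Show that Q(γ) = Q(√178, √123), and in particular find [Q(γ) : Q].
[Q(γ) : Q] = 4 (equivalently, Q(γ) = Q(√178, √123))

Obviously Q(γ) ⊆ Q(√178, √123), and [Q(√178, √123):Q] = 4 (since 178, 123 are distinct squarefree integers > 1 with 21894 not a perfect square). To show equality we compute the minimal polynomial of γ. From γ = √178 + √123: γ^2 = 178 + 2√(21894) + 123 = 301 + 2√(21894), so γ^2 - 301 = 2√(21894); squaring, (γ^2 - 301)^2 = 4·21894, i.e. γ^4 - 602γ^2 + 90601 - 87576 = 0, i.e. γ^4 - 602γ^2 + 3025 = 0. So γ is a root of x^4 - 602x^2 + 3025. This polynomial is irreducible over Q: it has no rational root (each ±√178 ± √123 is irrational), and any factorization into two quadratics over Q would force √(21894) ∈ Q (pairing opposite roots) or √178, √123 ∈ Q (other pairings), all impossible. Hence [Q(γ):Q] = 4 = [Q(√178, √123):Q], so Q(γ) = Q(√178, √123).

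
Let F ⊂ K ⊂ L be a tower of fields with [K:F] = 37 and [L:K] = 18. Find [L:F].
[L:F] = 666

The tower law says that for any tower of field extensions F ⊂ K ⊂ L with finite degrees, [L:F] = [L:K] · [K:F]. Here this gives [L:F] = 18 · 37 = 666.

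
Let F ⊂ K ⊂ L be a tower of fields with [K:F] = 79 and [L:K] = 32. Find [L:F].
[L:F] = 2528

The tower law says that for any tower of field extensions F ⊂ K ⊂ L with finite degrees, [L:F] = [L:K] · [K:F]. Here this gives [L:F] = 32 · 79 = 2528.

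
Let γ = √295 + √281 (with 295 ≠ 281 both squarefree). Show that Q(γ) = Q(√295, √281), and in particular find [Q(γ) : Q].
[Q(γ) : Q] = 4 (equivalently, Q(γ) = Q(√295, √281))

Obviously Q(γ) ⊆ Q(√295, √281), and [Q(√295, √281):Q] = 4 (since 295, 281 are distinct squarefree integers > 1 with 82895 not a perfect square). To show equality we compute the minimal polynomial of γ. From γ = √295 + √281: γ^2 = 295 + 2√(82895) + 281 = 576 + 2√(82895), so γ^2 - 576 = 2√(82895); squaring, (γ^2 - 576)^2 = 4·82895, i.e. γ^4 - 1152γ^2 + 331776 - 331580 = 0, i.e. γ^4 - 1152γ^2 + 196 = 0. So γ is a root of x^4 - 1152x^2 + 196. This polynomial is irreducible over Q: it has no rational root (each ±√295 ± √281 is irrational), and any factorization into two quadratics over Q would force √(82895) ∈ Q (pairing opposite roots) or √295, √281 ∈ Q (other pairings), all impossible. Hence [Q(γ):Q] = 4 = [Q(√295, √281):Q], so Q(γ) = Q(√295, √281).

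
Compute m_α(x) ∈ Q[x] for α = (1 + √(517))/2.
m_α(x) = x^2 - x - 129

From 2α - 1 = √(517), squaring gives (2α - 1)^2 = 517, i.e. 4α^2 - 4α + 1 = 517, so α^2 - α + (1 - 517)/4 = 0. Since 517 ≡ 1 (mod 4), (1 - 517)/4 = -129 ∈ Z. The polynomial x^2 - x - 129 has discriminant 1 - 4·(-129) = 517, which is not a perfect square in Q (d = 517 is squarefree and ≠ 1), so x^2 - x - 129 is irreducible over Q. It is the minimal polynomial of α.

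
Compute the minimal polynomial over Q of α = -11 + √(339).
m_α(x) = x^2 + 22x - 218

From α + 11 = √(339), squaring gives (α + 11)^2 = 339, i.e. α^2 + 22α + 121 = 339, so α^2 + 22α - 218 = 0. The discriminant of x^2 + 22x - 218 is (22)^2 - 4·(-218) = 484 + 872 = 1356, and 4·(339) is not a perfect square in Q since 339 is squarefree and ≠ 1. Hence x^2 + 22x - 218 is irreducible over Q and is the minimal polynomial of α.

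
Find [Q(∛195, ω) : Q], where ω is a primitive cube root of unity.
[Q(∛195, ω) : Q] = 6

[Q(∛195):Q] = 3 (min poly x^3 - 195, irreducible since 195 is not a perfect cube). [Q(ω):Q] = 2 (min poly x^2 + x + 1). Since Q(∛195) ⊂ R and ω ∉ R, we have ω ∉ Q(∛195), so x^2 + x + 1 remains irreducible over Q(∛195) and [Q(∛195, ω) : Q(∛195)] = 2. By the tower law, [Q(∛195, ω) : Q] = 3 · 2 = 6. (In fact Q(∛195, ω) is the splitting field of x^3 - 195 over Q.)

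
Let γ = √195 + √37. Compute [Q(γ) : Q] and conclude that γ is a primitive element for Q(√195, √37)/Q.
[Q(γ) : Q] = 4 (equivalently, Q(γ) = Q(√195, √37))

Obviously Q(γ) ⊆ Q(√195, √37), and [Q(√195, √37):Q] = 4 (since 195, 37 are distinct squarefree integers > 1 with 7215 not a perfect square). To show equality we compute the minimal polynomial of γ. From γ = √195 + √37: γ^2 = 195 + 2√(7215) + 37 = 232 + 2√(7215), so γ^2 - 232 = 2√(7215); squaring, (γ^2 - 232)^2 = 4·7215, i.e. γ^4 - 464γ^2 + 53824 - 28860 = 0, i.e. γ^4 - 464γ^2 + 24964 = 0. So γ is a root of x^4 - 464x^2 + 24964. This polynomial is irreducible over Q: it has no rational root (each ±√195 ± √37 is irrational), and any factorization into two quadratics over Q would force √(7215) ∈ Q (pairing opposite roots) or √195, √37 ∈ Q (other pairings), all impossible. Hence [Q(γ):Q] = 4 = [Q(√195, √37):Q], so Q(γ) = Q(√195, √37).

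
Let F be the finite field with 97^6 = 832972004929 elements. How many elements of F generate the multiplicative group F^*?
There are φ(832972004928) = 232679817216 primitive elements

F_q^* is cyclic of order q - 1 = 832972004928. A cyclic group of order m has exactly φ(m) generators. Here m = 832972004928 = 2^6 · 3^2 · 7^2 · 67 · 139 · 3169, so the number of primitive elements is φ(832972004928) = 232679817216.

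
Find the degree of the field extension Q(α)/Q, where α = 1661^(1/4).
[Q(α):Q] = 4

α is a root of x^4 - 1661. By Eisenstein's criterion at the prime p = 11 (which divides the constant term 1661 but p^2 = 121 does not, since 1661 is squarefree), x^4 - 1661 is irreducible over Q. Hence [Q(α):Q] = 4.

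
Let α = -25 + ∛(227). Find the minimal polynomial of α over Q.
m_α(x) = x^3 + 75x^2 + 1875x + 15398

Set β = α + 25 = ∛(227), so β^3 = 227. Then (α + 25)^3 - 227 = 0, i.e. α is a root of g(x) = (x + 25)^3 - 227 = x^3 + 75x^2 + 1875x + 15398. Since g(x) = h(x + 25) where h(x) = x^3 - 227, and h is irreducible over Q (because 227 is not a perfect cube, so h has no rational root, and a monic cubic with no rational root is irreducible), g is also irreducible (irreducibility is preserved under the substitution x → x + 25). Hence m_α(x) = x^3 + 75x^2 + 1875x + 15398.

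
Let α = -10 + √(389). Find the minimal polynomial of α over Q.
m_α(x) = x^2 + 20x - 289

From α + 10 = √(389), squaring gives (α + 10)^2 = 389, i.e. α^2 + 20α + 100 = 389, so α^2 + 20α - 289 = 0. The discriminant of x^2 + 20x - 289 is (20)^2 - 4·(-289) = 400 + 1156 = 1556, and 4·(389) is not a perfect square in Q since 389 is squarefree and ≠ 1. Hence x^2 + 20x - 289 is irreducible over Q and is the minimal polynomial of α.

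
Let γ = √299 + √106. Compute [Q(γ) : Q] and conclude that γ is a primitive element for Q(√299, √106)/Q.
[Q(γ) : Q] = 4 (equivalently, Q(γ) = Q(√299, √106))

Obviously Q(γ) ⊆ Q(√299, √106), and [Q(√299, √106):Q] = 4 (since 299, 106 are distinct squarefree integers > 1 with 31694 not a perfect square). To show equality we compute the minimal polynomial of γ. From γ = √299 + √106: γ^2 = 299 + 2√(31694) + 106 = 405 + 2√(31694), so γ^2 - 405 = 2√(31694); squaring, (γ^2 - 405)^2 = 4·31694, i.e. γ^4 - 810γ^2 + 164025 - 126776 = 0, i.e. γ^4 - 810γ^2 + 37249 = 0. So γ is a root of x^4 - 810x^2 + 37249. This polynomial is irreducible over Q: it has no rational root (each ±√299 ± √106 is irrational), and any factorization into two quadratics over Q would force √(31694) ∈ Q (pairing opposite roots) or √299, √106 ∈ Q (other pairings), all impossible. Hence [Q(γ):Q] = 4 = [Q(√299, √106):Q], so Q(γ) = Q(√299, √106).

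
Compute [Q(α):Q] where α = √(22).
[Q(α):Q] = 2

[Q(α):Q] equals the degree of the minimal polynomial of α. Here α^2 = 22 and x^2 - 22 is irreducible (d = 22 is squarefree, ≠ 1, hence not a square), so deg(m_α) = 2. Thus [Q(α):Q] = 2.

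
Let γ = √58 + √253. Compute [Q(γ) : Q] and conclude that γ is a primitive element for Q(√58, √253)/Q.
[Q(γ) : Q] = 4 (equivalently, Q(γ) = Q(√58, √253))

Obviously Q(γ) ⊆ Q(√58, √253), and [Q(√58, √253):Q] = 4 (since 58, 253 are distinct squarefree integers > 1 with 14674 not a perfect square). To show equality we compute the minimal polynomial of γ. From γ = √58 + √253: γ^2 = 58 + 2√(14674) + 253 = 311 + 2√(14674), so γ^2 - 311 = 2√(14674); squaring, (γ^2 - 311)^2 = 4·14674, i.e. γ^4 - 622γ^2 + 96721 - 58696 = 0, i.e. γ^4 - 622γ^2 + 38025 = 0. So γ is a root of x^4 - 622x^2 + 38025. This polynomial is irreducible over Q: it has no rational root (each ±√58 ± √253 is irrational), and any factorization into two quadratics over Q would force √(14674) ∈ Q (pairing opposite roots) or √58, √253 ∈ Q (other pairings), all impossible. Hence [Q(γ):Q] = 4 = [Q(√58, √253):Q], so Q(γ) = Q(√58, √253).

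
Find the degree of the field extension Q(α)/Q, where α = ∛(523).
[Q(α):Q] = 3

The minimal polynomial of α is x^3 - 523, irreducible over Q since 523 is not a perfect cube (so x^3 - 523 has no rational root). Hence [Q(α):Q] = deg(m_α) = 3.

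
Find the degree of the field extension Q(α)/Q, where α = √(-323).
[Q(α):Q] = 2

[Q(α):Q] equals the degree of the minimal polynomial of α. Here α^2 = -323 and x^2 + 323 is irreducible (d = -323 is squarefree, ≠ 1, hence not a square), so deg(m_α) = 2. Thus [Q(α):Q] = 2.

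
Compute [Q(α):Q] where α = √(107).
[Q(α):Q] = 2

[Q(α):Q] equals the degree of the minimal polynomial of α. Here α^2 = 107 and x^2 - 107 is irreducible (d = 107 is squarefree, ≠ 1, hence not a square), so deg(m_α) = 2. Thus [Q(α):Q] = 2.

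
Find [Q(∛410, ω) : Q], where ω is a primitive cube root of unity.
[Q(∛410, ω) : Q] = 6

[Q(∛410):Q] = 3 (min poly x^3 - 410, irreducible since 410 is not a perfect cube). [Q(ω):Q] = 2 (min poly x^2 + x + 1). Since Q(∛410) ⊂ R and ω ∉ R, we have ω ∉ Q(∛410), so x^2 + x + 1 remains irreducible over Q(∛410) and [Q(∛410, ω) : Q(∛410)] = 2. By the tower law, [Q(∛410, ω) : Q] = 3 · 2 = 6. (In fact Q(∛410, ω) is the splitting field of x^3 - 410 over Q.)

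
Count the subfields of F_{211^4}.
F_{211^4} has 3 subfields

The subfields of F_{p^n} are exactly the fields F_{p^d} for d | n (each is the fixed field of the unique index-d subgroup of Gal(F_{p^n}/F_p) ≅ Z/nZ). The divisors of n = 4 are {1, 2, 4}, giving 3 subfields: F_{211^1}, F_{211^2}, F_{211^4}.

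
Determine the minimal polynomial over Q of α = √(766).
m_α(x) = x^2 - 766

α satisfies α^2 - 766 = 0, so x^2 - 766 annihilates α. Since d = 766 is squarefree and ≠ 1, it is not a perfect square in Q, so x^2 - 766 has no rational root and is therefore irreducible over Q (a degree-2 polynomial over a field is irreducible iff it has no root). Hence m_α(x) = x^2 - 766.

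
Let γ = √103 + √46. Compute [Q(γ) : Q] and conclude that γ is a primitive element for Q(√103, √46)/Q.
[Q(γ) : Q] = 4 (equivalently, Q(γ) = Q(√103, √46))

Obviously Q(γ) ⊆ Q(√103, √46), and [Q(√103, √46):Q] = 4 (since 103, 46 are distinct squarefree integers > 1 with 4738 not a perfect square). To show equality we compute the minimal polynomial of γ. From γ = √103 + √46: γ^2 = 103 + 2√(4738) + 46 = 149 + 2√(4738), so γ^2 - 149 = 2√(4738); squaring, (γ^2 - 149)^2 = 4·4738, i.e. γ^4 - 298γ^2 + 22201 - 18952 = 0, i.e. γ^4 - 298γ^2 + 3249 = 0. So γ is a root of x^4 - 298x^2 + 3249. This polynomial is irreducible over Q: it has no rational root (each ±√103 ± √46 is irrational), and any factorization into two quadratics over Q would force √(4738) ∈ Q (pairing opposite roots) or √103, √46 ∈ Q (other pairings), all impossible. Hence [Q(γ):Q] = 4 = [Q(√103, √46):Q], so Q(γ) = Q(√103, √46).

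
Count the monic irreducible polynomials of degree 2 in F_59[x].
There are 1711 monic irreducible polynomials of degree 2 over F_59

Each element of F_{59^2} that lies in no proper subfield is a root of exactly one monic irreducible of degree 2 over F_59, and each such polynomial has 2 distinct roots in F_{59^2}. By Möbius inversion the count is N_59(2) = (1/2) Σ_{d|2} μ(2/d) · 59^d = (1/2)(μ(2)·59^1 + μ(1)·59^2) = 3422/2 = 1711.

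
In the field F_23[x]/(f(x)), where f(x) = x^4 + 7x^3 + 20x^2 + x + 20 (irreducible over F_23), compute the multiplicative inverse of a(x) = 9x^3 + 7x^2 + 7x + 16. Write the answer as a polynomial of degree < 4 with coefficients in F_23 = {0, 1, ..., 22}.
a(x)^(-1) ≡ 9x^3 + 5x^2 + 6x + 15 (mod f(x))

Since f is irreducible over F_23, F_23[x]/(f) is a field and a(x) ≠ 0 has an inverse. Apply the extended Euclidean algorithm to f(x) and a(x) in F_23[x]: f(x) = (18x + 20)·a(x) + (7x^2 + 10x + 22);  a(x) = (21x + 17)·(7x^2 + 10x + 22) + (19x + 10);  (7x^2 + 10x + 22) = (4x + 19)·(19x + 10) + (16). The last nonzero remainder is the constant 16 = gcd(f, a) in F_23. Back-substituting through the division chain expresses 16 = s(x)·a(x) + t(x)·f(x) with s(x) ≡ 6x^3 + 11x^2 + 4x + 10 (mod f), so (6x^3 + 11x^2 + 4x + 10)·a(x) ≡ 16 (mod f). Multiplying by 16^(-1) ≡ 13 in F_23 gives a(x)^(-1) ≡ 13·(6x^3 + 11x^2 + 4x + 10) ≡ 9x^3 + 5x^2 + 6x + 15 (mod f). Check: (9x^3 + 7x^2 + 7x + 16)·(9x^3 + 5x^2 + 6x + 15) = 12x^6 + 16x^5 + 14x^4 + 11x^3 + 20x^2 + 17x + 10 ≡ 1 (mod x^4 + 7x^3 + 20x^2 + x + 20).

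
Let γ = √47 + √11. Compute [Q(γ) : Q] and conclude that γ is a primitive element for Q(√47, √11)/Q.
[Q(γ) : Q] = 4 (equivalently, Q(γ) = Q(√47, √11))

Obviously Q(γ) ⊆ Q(√47, √11), and [Q(√47, √11):Q] = 4 (since 47, 11 are distinct squarefree integers > 1 with 517 not a perfect square). To show equality we compute the minimal polynomial of γ. From γ = √47 + √11: γ^2 = 47 + 2√(517) + 11 = 58 + 2√(517), so γ^2 - 58 = 2√(517); squaring, (γ^2 - 58)^2 = 4·517, i.e. γ^4 - 116γ^2 + 3364 - 2068 = 0, i.e. γ^4 - 116γ^2 + 1296 = 0. So γ is a root of x^4 - 116x^2 + 1296. This polynomial is irreducible over Q: it has no rational root (each ±√47 ± √11 is irrational), and any factorization into two quadratics over Q would force √(517) ∈ Q (pairing opposite roots) or √47, √11 ∈ Q (other pairings), all impossible. Hence [Q(γ):Q] = 4 = [Q(√47, √11):Q], so Q(γ) = Q(√47, √11).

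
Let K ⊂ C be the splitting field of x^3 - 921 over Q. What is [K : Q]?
[K : Q] = 6

The roots of x^3 - 921 are ∛921, ω∛921, ω^2∛921 where ω = e^(2πi/3) is a primitive cube root of unity, so K = Q(∛921, ω). Now [Q(∛921):Q] = 3 (since 921 is not a perfect cube, x^3 - 921 is irreducible) and [Q(ω):Q] = 2. Both 2 and 3 divide [K:Q], and [K:Q] ≤ 3·2 = 6, so [K:Q] = 6. (Equivalently: Q(∛921) ⊂ R but ω ∉ R, so [K : Q(∛921)] = 2.)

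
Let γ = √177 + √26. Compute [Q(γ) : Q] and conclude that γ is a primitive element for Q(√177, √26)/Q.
[Q(γ) : Q] = 4 (equivalently, Q(γ) = Q(√177, √26))

Obviously Q(γ) ⊆ Q(√177, √26), and [Q(√177, √26):Q] = 4 (since 177, 26 are distinct squarefree integers > 1 with 4602 not a perfect square). To show equality we compute the minimal polynomial of γ. From γ = √177 + √26: γ^2 = 177 + 2√(4602) + 26 = 203 + 2√(4602), so γ^2 - 203 = 2√(4602); squaring, (γ^2 - 203)^2 = 4·4602, i.e. γ^4 - 406γ^2 + 41209 - 18408 = 0, i.e. γ^4 - 406γ^2 + 22801 = 0. So γ is a root of x^4 - 406x^2 + 22801. This polynomial is irreducible over Q: it has no rational root (each ±√177 ± √26 is irrational), and any factorization into two quadratics over Q would force √(4602) ∈ Q (pairing opposite roots) or √177, √26 ∈ Q (other pairings), all impossible. Hence [Q(γ):Q] = 4 = [Q(√177, √26):Q], so Q(γ) = Q(√177, √26).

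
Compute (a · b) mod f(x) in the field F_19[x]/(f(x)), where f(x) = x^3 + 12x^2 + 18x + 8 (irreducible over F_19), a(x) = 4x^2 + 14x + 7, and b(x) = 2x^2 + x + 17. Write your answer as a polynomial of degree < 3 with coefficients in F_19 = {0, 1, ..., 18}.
a · b ≡ 17x^2 + 3x + 4 (mod f(x))

Multiply in F_19[x]: a(x)·b(x) = (4x^2 + 14x + 7)·(2x^2 + x + 17) = 8x^4 + 13x^3 + x^2 + 17x + 5. This has degree ≥ 3, so divide by f(x) over F_19: 8x^4 + 13x^3 + x^2 + 17x + 5 = (8x + 12)·(x^3 + 12x^2 + 18x + 8) + (17x^2 + 3x + 4). Hence a·b ≡ 17x^2 + 3x + 4 (mod f). (F_19[x]/(f) is a field with 19^3 = 6859 elements since f is irreducible of degree 3.)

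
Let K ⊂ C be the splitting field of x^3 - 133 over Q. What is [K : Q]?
[K : Q] = 6

The roots of x^3 - 133 are ∛133, ω∛133, ω^2∛133 where ω = e^(2πi/3) is a primitive cube root of unity, so K = Q(∛133, ω). Now [Q(∛133):Q] = 3 (since 133 is not a perfect cube, x^3 - 133 is irreducible) and [Q(ω):Q] = 2. Both 2 and 3 divide [K:Q], and [K:Q] ≤ 3·2 = 6, so [K:Q] = 6. (Equivalently: Q(∛133) ⊂ R but ω ∉ R, so [K : Q(∛133)] = 2.)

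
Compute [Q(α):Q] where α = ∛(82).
[Q(α):Q] = 3

The minimal polynomial of α is x^3 - 82, irreducible over Q since 82 is not a perfect cube (so x^3 - 82 has no rational root). Hence [Q(α):Q] = deg(m_α) = 3.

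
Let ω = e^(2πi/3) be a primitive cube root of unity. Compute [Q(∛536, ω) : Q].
[Q(∛536, ω) : Q] = 6

[Q(∛536):Q] = 3 (min poly x^3 - 536, irreducible since 536 is not a perfect cube). [Q(ω):Q] = 2 (min poly x^2 + x + 1). Since Q(∛536) ⊂ R and ω ∉ R, we have ω ∉ Q(∛536), so x^2 + x + 1 remains irreducible over Q(∛536) and [Q(∛536, ω) : Q(∛536)] = 2. By the tower law, [Q(∛536, ω) : Q] = 3 · 2 = 6. (In fact Q(∛536, ω) is the splitting field of x^3 - 536 over Q.)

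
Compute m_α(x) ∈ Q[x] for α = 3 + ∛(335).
m_α(x) = x^3 - 9x^2 + 27x - 362

Set β = α - 3 = ∛(335), so β^3 = 335. Then (α - 3)^3 - 335 = 0, i.e. α is a root of g(x) = (x - 3)^3 - 335 = x^3 - 9x^2 + 27x - 362. Since g(x) = h(x - 3) where h(x) = x^3 - 335, and h is irreducible over Q (because 335 is not a perfect cube, so h has no rational root, and a monic cubic with no rational root is irreducible), g is also irreducible (irreducibility is preserved under the substitution x → x - 3). Hence m_α(x) = x^3 - 9x^2 + 27x - 362.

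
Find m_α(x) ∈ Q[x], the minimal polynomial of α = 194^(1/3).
m_α(x) = x^3 - 194

α satisfies α^3 = 194, so x^3 - 194 annihilates α. By the rational root test, a rational root p/q (in lowest terms) of x^3 - 194 would satisfy p^3 = 194 q^3, forcing q = 1 and p^3 = 194; but 194 is not a perfect cube, contradiction. A monic cubic over Q with no rational root is irreducible (any nontrivial factorization would include a linear factor). Hence x^3 - 194 is the minimal polynomial of α, and in particular [Q(α):Q] = 3.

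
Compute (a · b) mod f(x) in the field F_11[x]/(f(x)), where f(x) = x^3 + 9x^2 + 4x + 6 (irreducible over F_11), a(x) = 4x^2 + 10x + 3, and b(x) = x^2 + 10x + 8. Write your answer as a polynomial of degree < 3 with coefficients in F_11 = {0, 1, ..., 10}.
a · b ≡ 4x^2 + 8x + 6 (mod f(x))

Multiply in F_11[x]: a(x)·b(x) = (4x^2 + 10x + 3)·(x^2 + 10x + 8) = 4x^4 + 6x^3 + 3x^2 + 2. This has degree ≥ 3, so divide by f(x) over F_11: 4x^4 + 6x^3 + 3x^2 + 2 = (4x + 3)·(x^3 + 9x^2 + 4x + 6) + (4x^2 + 8x + 6). Hence a·b ≡ 4x^2 + 8x + 6 (mod f). (F_11[x]/(f) is a field with 11^3 = 1331 elements since f is irreducible of degree 3.)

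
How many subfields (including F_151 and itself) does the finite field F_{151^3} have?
F_{151^3} has 2 subfields

The subfields of F_{p^n} are exactly the fields F_{p^d} for d | n (each is the fixed field of the unique index-d subgroup of Gal(F_{p^n}/F_p) ≅ Z/nZ). The divisors of n = 3 are {1, 3}, giving 2 subfields: F_{151^1}, F_{151^3}.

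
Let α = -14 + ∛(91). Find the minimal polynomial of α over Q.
m_α(x) = x^3 + 42x^2 + 588x + 2653

Set β = α + 14 = ∛(91), so β^3 = 91. Then (α + 14)^3 - 91 = 0, i.e. α is a root of g(x) = (x + 14)^3 - 91 = x^3 + 42x^2 + 588x + 2653. Since g(x) = h(x + 14) where h(x) = x^3 - 91, and h is irreducible over Q (because 91 is not a perfect cube, so h has no rational root, and a monic cubic with no rational root is irreducible), g is also irreducible (irreducibility is preserved under the substitution x → x + 14). Hence m_α(x) = x^3 + 42x^2 + 588x + 2653.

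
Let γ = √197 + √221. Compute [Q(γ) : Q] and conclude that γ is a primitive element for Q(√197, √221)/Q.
[Q(γ) : Q] = 4 (equivalently, Q(γ) = Q(√197, √221))

Obviously Q(γ) ⊆ Q(√197, √221), and [Q(√197, √221):Q] = 4 (since 197, 221 are distinct squarefree integers > 1 with 43537 not a perfect square). To show equality we compute the minimal polynomial of γ. From γ = √197 + √221: γ^2 = 197 + 2√(43537) + 221 = 418 + 2√(43537), so γ^2 - 418 = 2√(43537); squaring, (γ^2 - 418)^2 = 4·43537, i.e. γ^4 - 836γ^2 + 174724 - 174148 = 0, i.e. γ^4 - 836γ^2 + 576 = 0. So γ is a root of x^4 - 836x^2 + 576. This polynomial is irreducible over Q: it has no rational root (each ±√197 ± √221 is irrational), and any factorization into two quadratics over Q would force √(43537) ∈ Q (pairing opposite roots) or √197, √221 ∈ Q (other pairings), all impossible. Hence [Q(γ):Q] = 4 = [Q(√197, √221):Q], so Q(γ) = Q(√197, √221).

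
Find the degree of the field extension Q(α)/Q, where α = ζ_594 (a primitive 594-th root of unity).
[Q(α):Q] = 180

The minimal polynomial of ζ_594 over Q is the 594-th cyclotomic polynomial Φ_594(x), which is irreducible over Q and has degree φ(594) = 180. Hence [Q(α):Q] = φ(594) = 180.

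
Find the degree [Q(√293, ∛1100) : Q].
[Q(√293, ∛1100) : Q] = 6

Let L = Q(√293, ∛1100). Since Q(√293) ⊂ L and [Q(√293):Q] = 2, the tower law gives 2 | [L:Q]. Likewise Q(∛1100) ⊂ L with [Q(∛1100):Q] = 3 (because 1100 is not a perfect cube), so 3 | [L:Q]. As gcd(2,3) = 1, [L:Q] is divisible by 6. Conversely L is generated over Q by √293 and ∛1100, so [L:Q] ≤ 2·3 = 6. Therefore [Q(√293, ∛1100) : Q] = 6.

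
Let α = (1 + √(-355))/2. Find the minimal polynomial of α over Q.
m_α(x) = x^2 - x + 89

From 2α - 1 = √(-355), squaring gives (2α - 1)^2 = -355, i.e. 4α^2 - 4α + 1 = -355, so α^2 - α + (1 + 355)/4 = 0. Since -355 ≡ 1 (mod 4), (1 + 355)/4 = 89 ∈ Z. The polynomial x^2 - x + 89 has discriminant 1 - 4·(89) = -355, which is not a perfect square in Q (d = -355 is squarefree and ≠ 1), so x^2 - x + 89 is irreducible over Q. It is the minimal polynomial of α.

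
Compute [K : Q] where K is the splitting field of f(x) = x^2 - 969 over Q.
[K : Q] = 2

f(x) = x^2 - 969 factors as (x - √969)(x + √969). The splitting field is K = Q(√969). Since 969 is squarefree and > 1, it is not a perfect square, so x^2 - 969 is irreducible over Q and [Q(√969) : Q] = 2. Hence [K : Q] = 2.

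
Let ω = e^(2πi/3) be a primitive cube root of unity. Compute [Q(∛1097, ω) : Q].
[Q(∛1097, ω) : Q] = 6

[Q(∛1097):Q] = 3 (min poly x^3 - 1097, irreducible since 1097 is not a perfect cube). [Q(ω):Q] = 2 (min poly x^2 + x + 1). Since Q(∛1097) ⊂ R and ω ∉ R, we have ω ∉ Q(∛1097), so x^2 + x + 1 remains irreducible over Q(∛1097) and [Q(∛1097, ω) : Q(∛1097)] = 2. By the tower law, [Q(∛1097, ω) : Q] = 3 · 2 = 6. (In fact Q(∛1097, ω) is the splitting field of x^3 - 1097 over Q.)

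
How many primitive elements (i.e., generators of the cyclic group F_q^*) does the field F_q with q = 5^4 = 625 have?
There are φ(624) = 192 primitive elements

F_q^* is cyclic of order q - 1 = 624. A cyclic group of order m has exactly φ(m) generators. Here m = 624 = 2^4 · 3 · 13, so the number of primitive elements is φ(624) = 192.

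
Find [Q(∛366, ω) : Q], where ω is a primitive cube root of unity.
[Q(∛366, ω) : Q] = 6

[Q(∛366):Q] = 3 (min poly x^3 - 366, irreducible since 366 is not a perfect cube). [Q(ω):Q] = 2 (min poly x^2 + x + 1). Since Q(∛366) ⊂ R and ω ∉ R, we have ω ∉ Q(∛366), so x^2 + x + 1 remains irreducible over Q(∛366) and [Q(∛366, ω) : Q(∛366)] = 2. By the tower law, [Q(∛366, ω) : Q] = 3 · 2 = 6. (In fact Q(∛366, ω) is the splitting field of x^3 - 366 over Q.)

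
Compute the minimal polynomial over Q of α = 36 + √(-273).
m_α(x) = x^2 - 72x + 1569

From α - 36 = √(-273), squaring gives (α - 36)^2 = -273, i.e. α^2 - 72α + 1296 = -273, so α^2 - 72α + 1569 = 0. The discriminant of x^2 - 72x + 1569 is (-72)^2 - 4·(1569) = 5184 - 6276 = -1092, and 4·(-273) is not a perfect square in Q since -273 is squarefree and ≠ 1. Hence x^2 - 72x + 1569 is irreducible over Q and is the minimal polynomial of α.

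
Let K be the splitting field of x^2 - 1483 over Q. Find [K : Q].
[K : Q] = 2

f(x) = x^2 - 1483 factors as (x - √1483)(x + √1483). The splitting field is K = Q(√1483). Since 1483 is squarefree and > 1, it is not a perfect square, so x^2 - 1483 is irreducible over Q and [Q(√1483) : Q] = 2. Hence [K : Q] = 2.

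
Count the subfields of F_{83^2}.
F_{83^2} has 2 subfields

The subfields of F_{p^n} are exactly the fields F_{p^d} for d | n (each is the fixed field of the unique index-d subgroup of Gal(F_{p^n}/F_p) ≅ Z/nZ). The divisors of n = 2 are {1, 2}, giving 2 subfields: F_{83^1}, F_{83^2}.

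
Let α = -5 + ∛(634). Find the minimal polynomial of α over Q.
m_α(x) = x^3 + 15x^2 + 75x - 509

Set β = α + 5 = ∛(634), so β^3 = 634. Then (α + 5)^3 - 634 = 0, i.e. α is a root of g(x) = (x + 5)^3 - 634 = x^3 + 15x^2 + 75x - 509. Since g(x) = h(x + 5) where h(x) = x^3 - 634, and h is irreducible over Q (because 634 is not a perfect cube, so h has no rational root, and a monic cubic with no rational root is irreducible), g is also irreducible (irreducibility is preserved under the substitution x → x + 5). Hence m_α(x) = x^3 + 15x^2 + 75x - 509.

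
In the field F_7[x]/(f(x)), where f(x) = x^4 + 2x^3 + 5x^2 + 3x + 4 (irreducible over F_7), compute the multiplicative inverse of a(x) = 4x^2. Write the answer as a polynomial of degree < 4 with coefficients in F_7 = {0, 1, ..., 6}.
a(x)^(-1) ≡ 3x^3 + 2x^2 + 3 (mod f(x))

Since f is irreducible over F_7, F_7[x]/(f) is a field and a(x) ≠ 0 has an inverse. Apply the extended Euclidean algorithm to f(x) and a(x) in F_7[x]: f(x) = (2x^2 + 4x + 3)·a(x) + (3x + 4);  a(x) = (6x + 6)·(3x + 4) + (4). The last nonzero remainder is the constant 4 = gcd(f, a) in F_7. Back-substituting through the division chain expresses 4 = s(x)·a(x) + t(x)·f(x) with s(x) ≡ 5x^3 + x^2 + 5 (mod f), so (5x^3 + x^2 + 5)·a(x) ≡ 4 (mod f). Multiplying by 4^(-1) ≡ 2 in F_7 gives a(x)^(-1) ≡ 2·(5x^3 + x^2 + 5) ≡ 3x^3 + 2x^2 + 3 (mod f). Check: (4x^2)·(3x^3 + 2x^2 + 3) = 5x^5 + x^4 + 5x^2 ≡ 1 (mod x^4 + 2x^3 + 5x^2 + 3x + 4).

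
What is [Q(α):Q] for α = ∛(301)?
[Q(α):Q] = 3

The minimal polynomial of α is x^3 - 301, irreducible over Q since 301 is not a perfect cube (so x^3 - 301 has no rational root). Hence [Q(α):Q] = deg(m_α) = 3.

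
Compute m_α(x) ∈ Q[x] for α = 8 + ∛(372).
m_α(x) = x^3 - 24x^2 + 192x - 884

Set β = α - 8 = ∛(372), so β^3 = 372. Then (α - 8)^3 - 372 = 0, i.e. α is a root of g(x) = (x - 8)^3 - 372 = x^3 - 24x^2 + 192x - 884. Since g(x) = h(x - 8) where h(x) = x^3 - 372, and h is irreducible over Q (because 372 is not a perfect cube, so h has no rational root, and a monic cubic with no rational root is irreducible), g is also irreducible (irreducibility is preserved under the substitution x → x - 8). Hence m_α(x) = x^3 - 24x^2 + 192x - 884.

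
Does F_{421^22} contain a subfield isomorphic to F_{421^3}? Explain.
No: F_{421^3} is not a subfield of F_{421^22}

F_{p^m} embeds in F_{p^n} iff m | n. Here 3 ∤ 22 (since 22 = 7·3 + 1 with remainder 1 ≠ 0), so F_{421^3} is not a subfield of F_{421^22}. Equivalently: if it were, the tower law would give 3 = [F_{421^3}:F_421] dividing [F_{421^22}:F_421] = 22, contradiction.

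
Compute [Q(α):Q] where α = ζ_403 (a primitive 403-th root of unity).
[Q(α):Q] = 360

The minimal polynomial of ζ_403 over Q is the 403-th cyclotomic polynomial Φ_403(x), which is irreducible over Q and has degree φ(403) = 360. Hence [Q(α):Q] = φ(403) = 360.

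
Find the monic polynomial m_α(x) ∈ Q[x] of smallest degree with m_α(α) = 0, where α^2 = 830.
m_α(x) = x^2 - 830

α satisfies α^2 - 830 = 0, so x^2 - 830 annihilates α. Since d = 830 is squarefree and ≠ 1, it is not a perfect square in Q, so x^2 - 830 has no rational root and is therefore irreducible over Q (a degree-2 polynomial over a field is irreducible iff it has no root). Hence m_α(x) = x^2 - 830.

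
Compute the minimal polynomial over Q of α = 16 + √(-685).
m_α(x) = x^2 - 32x + 941

From α - 16 = √(-685), squaring gives (α - 16)^2 = -685, i.e. α^2 - 32α + 256 = -685, so α^2 - 32α + 941 = 0. The discriminant of x^2 - 32x + 941 is (-32)^2 - 4·(941) = 1024 - 3764 = -2740, and 4·(-685) is not a perfect square in Q since -685 is squarefree and ≠ 1. Hence x^2 - 32x + 941 is irreducible over Q and is the minimal polynomial of α.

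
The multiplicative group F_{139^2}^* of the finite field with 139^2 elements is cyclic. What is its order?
|F_{139^2}^*| = 19320

F_{139^2} has 139^2 = 19321 elements; its multiplicative group consists of all nonzero elements, so |F_{139^2}^*| = 19321 - 1 = 19320. (It is cyclic since any finite subgroup of the multiplicative group of a field is cyclic.)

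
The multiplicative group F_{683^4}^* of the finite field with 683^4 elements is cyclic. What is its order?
|F_{683^4}^*| = 217611987120

F_{683^4} has 683^4 = 217611987121 elements; its multiplicative group consists of all nonzero elements, so |F_{683^4}^*| = 217611987121 - 1 = 217611987120. (It is cyclic since any finite subgroup of the multiplicative group of a field is cyclic.)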